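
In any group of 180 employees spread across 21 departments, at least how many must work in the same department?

9

The 180 employees fall into 21 departments.
If each of the 21 departments held at most 8, the total would be at most 21 × 8 = 168 < 180, a contradiction.
So at least one holds ⌈180/21⌉ = 9.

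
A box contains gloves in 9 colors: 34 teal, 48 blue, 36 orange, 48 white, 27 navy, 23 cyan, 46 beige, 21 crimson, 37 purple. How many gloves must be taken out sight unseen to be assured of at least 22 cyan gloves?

319

The worst case draws every non-cyan glove first: 34 + 48 + 36 + 48 + 27 + 46 + 21 + 37 = 297.
The next 22 draws are then forced to be cyan, giving 297 + 22 = 319.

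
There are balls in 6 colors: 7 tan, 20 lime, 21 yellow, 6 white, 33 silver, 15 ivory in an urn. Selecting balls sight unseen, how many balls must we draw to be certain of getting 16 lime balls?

98

To avoid lime balls as long as possible, exhaust the other 5 colors first.
The worst case draws every non-lime ball first: 7 + 21 + 6 + 33 + 15 = 82.
The next 16 draws are then forced to be lime, giving 82 + 16 = 98.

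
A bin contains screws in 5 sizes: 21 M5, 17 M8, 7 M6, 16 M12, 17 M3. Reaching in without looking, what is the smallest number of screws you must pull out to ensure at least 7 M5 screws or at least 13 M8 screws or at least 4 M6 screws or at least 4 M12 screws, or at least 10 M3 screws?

The worst case stops just short of every target: 6 M5, 12 M8, 3 M6, 3 M12, 9 M3 — 6 + 12 + 3 + 3 + 9 = 33 screws.
One more screw must push some size to its target, so 33 + 1 = 34.

34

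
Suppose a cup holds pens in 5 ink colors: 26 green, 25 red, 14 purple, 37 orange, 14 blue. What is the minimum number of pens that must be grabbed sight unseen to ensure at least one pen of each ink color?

103

The hardest ink color to obtain is purple: we could draw every other pen first — 116 − 14 = 102 pens — without a single purple one.
The next draw must be purple, so 102 + 1 = 103.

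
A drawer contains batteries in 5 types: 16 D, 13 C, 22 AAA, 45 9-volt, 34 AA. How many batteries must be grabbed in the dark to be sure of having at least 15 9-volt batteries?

100

The worst case draws every non-9-volt battery first: 16 + 13 + 22 + 34 = 85.
The next 15 draws are then forced to be 9-volt, giving 85 + 15 = 100.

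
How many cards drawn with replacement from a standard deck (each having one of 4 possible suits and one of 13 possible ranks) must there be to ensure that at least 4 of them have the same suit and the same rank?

157

There are 4 × 13 = 52 (suit, rank) combinations acting as pigeonholes.
With 52 × 3 = 156 cards drawn with replacement from a standard deck we could place exactly 3 in each, with no (suit, rank) pair reaching 4.
One more forces some (suit, rank) pair to hold 4, so 156 + 1 = 157.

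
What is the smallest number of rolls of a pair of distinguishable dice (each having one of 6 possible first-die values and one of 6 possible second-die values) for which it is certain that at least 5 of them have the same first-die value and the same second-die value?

There are 6 × 6 = 36 (first-die value, second-die value) combinations acting as pigeonholes.
With 36 × 4 = 144 rolls of a pair of distinguishable dice we could place exactly 4 in each, with no (first-die value, second-die value) pair reaching 5.
One more forces some (first-die value, second-die value) pair to hold 5, so 144 + 1 = 145.

145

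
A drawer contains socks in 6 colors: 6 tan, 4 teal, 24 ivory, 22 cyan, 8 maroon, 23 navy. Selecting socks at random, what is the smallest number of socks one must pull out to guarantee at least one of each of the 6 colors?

The hardest color to obtain is teal: we could draw every other sock first — 87 − 4 = 83 socks — without a single teal one.
The next draw must be teal, so 83 + 1 = 84.

84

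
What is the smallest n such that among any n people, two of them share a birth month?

13

There are 12 months of the year acting as pigeonholes.
With 12 people we could place one in each, avoiding any repeat.
One more forces some class to hold 2, so 12 + 1 = 13.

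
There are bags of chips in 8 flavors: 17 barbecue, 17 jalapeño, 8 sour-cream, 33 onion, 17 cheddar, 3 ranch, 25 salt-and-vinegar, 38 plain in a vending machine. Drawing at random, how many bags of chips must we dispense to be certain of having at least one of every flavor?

The hardest flavor to obtain is ranch: we could draw every other bag of chips first — 158 − 3 = 155 bags of chips — without a single ranch one.
The next draw must be ranch, so 155 + 1 = 156.

156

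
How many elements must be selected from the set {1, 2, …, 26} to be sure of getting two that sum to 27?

Partition {1, …, 26} into 13 pairs: {1,26}, {2,25}, …, {13,14}.
Choosing 13 integers — say the integers 1 through 13 — takes one from each pair and avoids the property.
Choosing 14 forces two into the same pair by pigeonhole, and those sum to 27. So 14.

14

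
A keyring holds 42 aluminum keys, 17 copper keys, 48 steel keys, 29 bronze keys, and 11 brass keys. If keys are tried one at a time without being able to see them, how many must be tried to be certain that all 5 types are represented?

137

The hardest type to obtain is brass: we could draw every other key first — 147 − 11 = 136 keys — without a single brass one.
The next draw must be brass, so 136 + 1 = 137.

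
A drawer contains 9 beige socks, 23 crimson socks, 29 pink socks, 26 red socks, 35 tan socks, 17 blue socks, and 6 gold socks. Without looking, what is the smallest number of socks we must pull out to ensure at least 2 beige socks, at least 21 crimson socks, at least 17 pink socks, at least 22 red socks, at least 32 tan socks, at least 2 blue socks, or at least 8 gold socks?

The worst case stops just short of every target: 1 beige, 20 crimson, 16 pink, 21 red, 31 tan, 1 blue, all 6 gold — 1 + 20 + 16 + 21 + 31 + 1 + 6 = 96 socks.
One more sock must push some color to its target, so 96 + 1 = 97.

97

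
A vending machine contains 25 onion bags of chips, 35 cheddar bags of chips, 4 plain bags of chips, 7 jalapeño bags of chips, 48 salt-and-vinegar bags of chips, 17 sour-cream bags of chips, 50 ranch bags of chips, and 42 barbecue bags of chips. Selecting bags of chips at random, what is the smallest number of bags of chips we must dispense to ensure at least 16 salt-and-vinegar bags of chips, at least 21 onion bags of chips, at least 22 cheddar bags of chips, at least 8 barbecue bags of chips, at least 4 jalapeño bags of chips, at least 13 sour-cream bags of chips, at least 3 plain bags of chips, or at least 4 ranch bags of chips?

Each of the 8 flavors has its own threshold; avoid all of them simultaneously.
The worst case stops just short of every target: 20 onion, 21 cheddar, 2 plain, 3 jalapeño, 15 salt-and-vinegar, 12 sour-cream, 3 ranch, 7 barbecue — 20 + 21 + 2 + 3 + 15 + 12 + 3 + 7 = 83 bags of chips.
One more bag of chips must push some flavor to its target, so 83 + 1 = 84.

84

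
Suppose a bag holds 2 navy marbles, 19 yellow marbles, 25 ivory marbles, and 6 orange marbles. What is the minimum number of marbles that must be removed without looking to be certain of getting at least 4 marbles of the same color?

12

Treat the 4 colors as pigeonholes.
In the worst case we take at most 3 of each color, but all 2 navy (fewer than 3), giving 2 + 3 + 3 + 3 = 11.
One more marble then forces some color to 4, so 11 + 1 = 12.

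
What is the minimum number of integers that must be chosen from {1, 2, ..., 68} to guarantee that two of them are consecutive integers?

35

Partition {1, …, 68} into 34 pairs: {1,2}, {3,4}, …, {67,68}.
Choosing 34 integers — say the 34 even numbers 2, 4, …, 68 — takes one from each pair and avoids the property.
Choosing 35 forces two into the same pair by pigeonhole, and those are consecutive. So 35.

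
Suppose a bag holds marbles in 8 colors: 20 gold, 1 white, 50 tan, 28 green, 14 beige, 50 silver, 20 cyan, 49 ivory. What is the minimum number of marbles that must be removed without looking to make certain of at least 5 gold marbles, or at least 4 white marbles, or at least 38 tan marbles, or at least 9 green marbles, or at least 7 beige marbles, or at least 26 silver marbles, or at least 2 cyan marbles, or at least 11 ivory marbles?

Each of the 8 colors has its own threshold; avoid all of them simultaneously.
The worst case stops just short of every target: 4 gold, all 1 white, 37 tan, 8 green, 6 beige, 25 silver, 1 cyan, 10 ivory — 4 + 1 + 37 + 8 + 6 + 25 + 1 + 10 = 92 marbles.
One more marble must push some color to its target, so 92 + 1 = 93.

93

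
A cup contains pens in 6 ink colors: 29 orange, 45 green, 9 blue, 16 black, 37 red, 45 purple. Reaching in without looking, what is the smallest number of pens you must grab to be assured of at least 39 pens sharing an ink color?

In the worst case we take at most 38 of each ink color, but all 29 orange, all 9 blue, all 16 black, and all 37 red (fewer than 38), giving 29 + 38 + 9 + 16 + 37 + 38 = 167.
One more pen then forces some ink color to 39, so 167 + 1 = 168.

168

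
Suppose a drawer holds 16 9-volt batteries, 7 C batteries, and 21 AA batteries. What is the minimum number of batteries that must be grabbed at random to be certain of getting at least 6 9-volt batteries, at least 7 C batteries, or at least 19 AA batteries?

30

The worst case stops just short of every target: 5 9-volt, 6 C, 18 AA — 5 + 6 + 18 = 29 batteries.
One more battery must push some type to its target, so 29 + 1 = 30.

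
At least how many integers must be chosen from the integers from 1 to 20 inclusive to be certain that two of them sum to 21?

Partition {1, …, 20} into 10 pairs: {1,20}, {2,19}, …, {10,11}.
Choosing 10 integers — say the integers 1 through 10 — takes one from each pair and avoids the property.
Choosing 11 forces two into the same pair by pigeonhole, and those sum to 21. So 11.

11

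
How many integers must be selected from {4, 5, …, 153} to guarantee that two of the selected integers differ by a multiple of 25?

Group the integers by remainder mod 25; there are 25 residue classes, each nonempty in this range.
Choosing one from each class (25 integers) avoids any shared remainder.
One more choice must repeat a class, so two differ by a multiple of 25. Hence 25 + 1 = 26.

26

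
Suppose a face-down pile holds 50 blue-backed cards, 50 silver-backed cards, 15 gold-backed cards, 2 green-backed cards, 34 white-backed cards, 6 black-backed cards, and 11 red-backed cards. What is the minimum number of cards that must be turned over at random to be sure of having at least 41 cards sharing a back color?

Treat the 7 back colors as pigeonholes.
In the worst case we take at most 40 of each back color, but all 15 gold-backed, all 2 green-backed, all 34 white-backed, all 6 black-backed, and all 11 red-backed (fewer than 40), giving 40 + 40 + 15 + 2 + 34 + 6 + 11 = 148.
One more card then forces some back color to 41, so 148 + 1 = 149.

149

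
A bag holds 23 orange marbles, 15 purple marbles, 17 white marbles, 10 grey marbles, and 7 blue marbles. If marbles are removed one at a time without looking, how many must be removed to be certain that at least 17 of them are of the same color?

In the worst case we take at most 16 of each color, but all 15 purple, all 10 grey, and all 7 blue (fewer than 16), giving 16 + 15 + 16 + 10 + 7 = 64.
One more marble then forces some color to 17, so 64 + 1 = 65.

65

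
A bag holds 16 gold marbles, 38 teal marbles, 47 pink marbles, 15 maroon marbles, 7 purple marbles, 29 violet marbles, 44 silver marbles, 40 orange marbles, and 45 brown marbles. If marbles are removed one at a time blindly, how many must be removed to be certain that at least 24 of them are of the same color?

In the worst case we take at most 23 of each color, but all 16 gold, all 15 maroon, and all 7 purple (fewer than 23), giving 16 + 23 + 23 + 15 + 7 + 23 + 23 + 23 + 23 = 176.
One more marble then forces some color to 24, so 176 + 1 = 177.

177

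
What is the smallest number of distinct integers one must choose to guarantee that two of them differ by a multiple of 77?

78

Use the pigeonhole principle on residue classes: two integers differ by a multiple of 77 exactly when they share a remainder mod 77.
There are 77 residue classes mod 77, so 77 integers can all lie in distinct classes.
One more integer must repeat a residue, giving a difference divisible by 77. So n = 77 + 1 = 78.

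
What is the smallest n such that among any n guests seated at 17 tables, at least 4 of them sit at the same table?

52

There are 17 tables acting as pigeonholes.
With 17 × 3 = 51 guests we could place exactly 3 in each, with no class reaching 4.
One more forces some class to hold 4, so 51 + 1 = 52.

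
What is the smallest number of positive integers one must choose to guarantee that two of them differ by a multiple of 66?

67

Two integers differ by a multiple of 66 exactly when they share a remainder mod 66.
There are 66 residue classes mod 66, so 66 integers can all lie in distinct classes.
One more integer must repeat a residue, giving a difference divisible by 66. So n = 66 + 1 = 67.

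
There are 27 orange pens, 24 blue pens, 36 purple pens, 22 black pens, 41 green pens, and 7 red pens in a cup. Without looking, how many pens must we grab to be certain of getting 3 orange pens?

The worst case draws every non-orange pen first: 24 + 36 + 22 + 41 + 7 = 130.
The next 3 draws are then forced to be orange, giving 130 + 3 = 133.

133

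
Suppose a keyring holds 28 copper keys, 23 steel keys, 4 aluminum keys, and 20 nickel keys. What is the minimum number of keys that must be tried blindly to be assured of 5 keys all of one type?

The worst case takes 4 keys of each type without reaching 5 of any: 4 × 4 = 16.
The next key must bring some type to 5, so 16 + 1 = 17.

17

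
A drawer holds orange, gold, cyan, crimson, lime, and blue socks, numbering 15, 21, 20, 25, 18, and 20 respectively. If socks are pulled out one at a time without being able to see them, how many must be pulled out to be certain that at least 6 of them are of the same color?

The worst case takes 5 socks of each color without reaching 6 of any: 6 × 5 = 30.
The next sock must bring some color to 6, so 30 + 1 = 31.

31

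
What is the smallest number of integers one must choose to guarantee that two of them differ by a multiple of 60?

61

Use the pigeonhole principle on residue classes: two integers differ by a multiple of 60 exactly when they share a remainder mod 60.
There are 60 residue classes mod 60, so 60 integers can all lie in distinct classes.
One more integer must repeat a residue, giving a difference divisible by 60. So n = 60 + 1 = 61.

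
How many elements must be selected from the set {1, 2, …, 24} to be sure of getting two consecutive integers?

Partition {1, …, 24} into 12 pairs: {1,2}, {3,4}, …, {23,24}.
Choosing 12 integers — say the 12 even numbers 2, 4, …, 24 — takes one from each pair and avoids the property.
Choosing 13 forces two into the same pair by pigeonhole, and those are consecutive. So 13.

13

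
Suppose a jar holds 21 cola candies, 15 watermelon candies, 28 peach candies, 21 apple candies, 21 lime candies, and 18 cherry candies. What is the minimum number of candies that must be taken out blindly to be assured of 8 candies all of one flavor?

The worst case takes 7 candies of each flavor without reaching 8 of any: 6 × 7 = 42.
The next candy must bring some flavor to 8, so 42 + 1 = 43.

43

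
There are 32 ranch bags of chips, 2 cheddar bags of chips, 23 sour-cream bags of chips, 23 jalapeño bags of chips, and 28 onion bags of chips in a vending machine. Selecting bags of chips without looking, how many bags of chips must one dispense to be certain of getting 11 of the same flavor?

43

Treat the 5 flavors as pigeonholes.
In the worst case we take at most 10 of each flavor, but all 2 cheddar (fewer than 10), giving 10 + 2 + 10 + 10 + 10 = 42.
One more bag of chips then forces some flavor to 11, so 42 + 1 = 43.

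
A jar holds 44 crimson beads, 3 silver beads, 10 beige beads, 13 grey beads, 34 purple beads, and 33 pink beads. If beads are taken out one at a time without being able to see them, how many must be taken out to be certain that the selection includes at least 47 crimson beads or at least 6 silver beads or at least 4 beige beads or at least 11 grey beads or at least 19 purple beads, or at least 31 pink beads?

109

The worst case stops just short of every target: all 44 crimson, all 3 silver, 3 beige, 10 grey, 18 purple, 30 pink — 44 + 3 + 3 + 10 + 18 + 30 = 108 beads.
One more bead must push some color to its target, so 108 + 1 = 109.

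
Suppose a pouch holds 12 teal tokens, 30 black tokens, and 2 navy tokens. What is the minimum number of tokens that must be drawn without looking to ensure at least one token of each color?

The hardest color to obtain is navy: we could draw every other token first — 44 − 2 = 42 tokens — without a single navy one.
The next draw must be navy, so 42 + 1 = 43.

43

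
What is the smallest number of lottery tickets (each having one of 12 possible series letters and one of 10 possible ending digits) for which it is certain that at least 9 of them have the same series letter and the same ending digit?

961

There are 12 × 10 = 120 (series letter, ending digit) combinations acting as pigeonholes.
With 120 × 8 = 960 lottery tickets we could place exactly 8 in each, with no (series letter, ending digit) pair reaching 9.
One more forces some (series letter, ending digit) pair to hold 9, so 960 + 1 = 961.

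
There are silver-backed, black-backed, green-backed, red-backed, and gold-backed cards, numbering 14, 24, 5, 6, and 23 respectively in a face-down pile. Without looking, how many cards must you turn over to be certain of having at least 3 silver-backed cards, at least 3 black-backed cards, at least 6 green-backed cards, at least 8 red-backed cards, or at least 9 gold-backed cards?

24

The worst case stops just short of every target: 2 silver-backed, 2 black-backed, 5 green-backed, all 6 red-backed, 8 gold-backed — 2 + 2 + 5 + 6 + 8 = 23 cards.
One more card must push some back color to its target, so 23 + 1 = 24.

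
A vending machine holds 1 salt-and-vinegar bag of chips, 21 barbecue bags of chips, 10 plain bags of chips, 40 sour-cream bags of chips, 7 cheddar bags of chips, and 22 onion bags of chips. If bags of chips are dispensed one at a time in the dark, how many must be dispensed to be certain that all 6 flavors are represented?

101

The hardest flavor to obtain is salt-and-vinegar: we could draw every other bag of chips first — 101 − 1 = 100 bags of chips — without a single salt-and-vinegar one.
The next draw must be salt-and-vinegar, so 100 + 1 = 101.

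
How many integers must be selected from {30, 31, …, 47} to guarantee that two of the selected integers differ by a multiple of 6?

Group the integers by remainder mod 6; there are 6 residue classes, each nonempty in this range.
Choosing one from each class (6 integers) avoids any shared remainder.
One more choice must repeat a class, so two differ by a multiple of 6. Hence 6 + 1 = 7.

7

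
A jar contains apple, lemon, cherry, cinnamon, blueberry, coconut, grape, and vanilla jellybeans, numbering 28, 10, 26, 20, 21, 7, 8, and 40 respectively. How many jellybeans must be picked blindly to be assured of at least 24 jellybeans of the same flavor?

In the worst case we take at most 23 of each flavor, but all 10 lemon, all 20 cinnamon, all 21 blueberry, all 7 coconut, and all 8 grape (fewer than 23), giving 23 + 10 + 23 + 20 + 21 + 7 + 8 + 23 = 135.
One more jellybean then forces some flavor to 24, so 135 + 1 = 136.

136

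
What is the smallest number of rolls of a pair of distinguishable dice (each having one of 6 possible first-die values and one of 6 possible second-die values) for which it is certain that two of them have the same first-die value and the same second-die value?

37

There are 6 × 6 = 36 (first-die value, second-die value) combinations acting as pigeonholes.
With 36 rolls of a pair of distinguishable dice we could place one in each, avoiding any repeat.
One more forces some (first-die value, second-die value) pair to hold 2, so 36 + 1 = 37.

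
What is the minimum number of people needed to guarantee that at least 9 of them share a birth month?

97

There are 12 months of the year acting as pigeonholes.
With 12 × 8 = 96 people we could place exactly 8 in each, with no class reaching 9.
One more forces some class to hold 9, so 96 + 1 = 97.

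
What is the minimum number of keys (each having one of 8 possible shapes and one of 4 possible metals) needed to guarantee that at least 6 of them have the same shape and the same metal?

161

There are 8 × 4 = 32 (shape, metal) combinations acting as pigeonholes.
With 32 × 5 = 160 keys we could place exactly 5 in each, with no (shape, metal) pair reaching 6.
One more forces some (shape, metal) pair to hold 6, so 160 + 1 = 161.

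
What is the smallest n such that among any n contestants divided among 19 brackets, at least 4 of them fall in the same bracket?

58

There are 19 brackets acting as pigeonholes.
With 19 × 3 = 57 contestants we could place exactly 3 in each, with no class reaching 4.
One more forces some class to hold 4, so 57 + 1 = 58.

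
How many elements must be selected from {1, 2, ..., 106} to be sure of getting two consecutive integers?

Partition {1, …, 106} into 53 pairs: {1,2}, {3,4}, …, {105,106}.
Choosing 53 integers — say the 53 even numbers 2, 4, …, 106 — takes one from each pair and avoids the property.
Choosing 54 forces two into the same pair by pigeonhole, and those are consecutive. So 54.

54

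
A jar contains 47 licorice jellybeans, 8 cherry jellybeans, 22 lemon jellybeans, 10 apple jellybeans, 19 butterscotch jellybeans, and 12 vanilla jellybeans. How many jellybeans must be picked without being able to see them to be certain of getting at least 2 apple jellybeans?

The worst case draws every non-apple jellybean first: 47 + 8 + 22 + 19 + 12 = 108.
The next 2 draws are then forced to be apple, giving 108 + 2 = 110.

110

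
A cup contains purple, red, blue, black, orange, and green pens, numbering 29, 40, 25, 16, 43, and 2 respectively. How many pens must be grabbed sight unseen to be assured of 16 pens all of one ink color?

Treat the 6 ink colors as pigeonholes.
In the worst case we take at most 15 of each ink color, but all 2 green (fewer than 15), giving 15 + 15 + 15 + 15 + 15 + 2 = 77.
One more pen then forces some ink color to 16, so 77 + 1 = 78.

78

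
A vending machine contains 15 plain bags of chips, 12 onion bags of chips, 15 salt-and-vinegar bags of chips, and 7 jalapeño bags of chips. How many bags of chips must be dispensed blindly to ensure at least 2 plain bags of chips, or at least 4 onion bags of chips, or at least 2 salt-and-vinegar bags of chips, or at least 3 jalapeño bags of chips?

8

The worst case stops just short of every target: 1 plain, 3 onion, 1 salt-and-vinegar, 2 jalapeño — 1 + 3 + 1 + 2 = 7 bags of chips.
One more bag of chips must push some flavor to its target, so 7 + 1 = 8.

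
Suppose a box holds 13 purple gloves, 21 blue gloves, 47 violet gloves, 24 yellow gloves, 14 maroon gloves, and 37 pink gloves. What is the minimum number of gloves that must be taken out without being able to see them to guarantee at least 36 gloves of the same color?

143

In the worst case we take at most 35 of each color, but all 13 purple, all 21 blue, all 24 yellow, and all 14 maroon (fewer than 35), giving 13 + 21 + 35 + 24 + 14 + 35 = 142.
One more glove then forces some color to 36, so 142 + 1 = 143.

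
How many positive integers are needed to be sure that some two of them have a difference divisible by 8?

9

Two integers differ by a multiple of 8 exactly when they share a remainder mod 8.
There are 8 residue classes mod 8, so 8 integers can all lie in distinct classes.
One more integer must repeat a residue, giving a difference divisible by 8. So n = 8 + 1 = 9.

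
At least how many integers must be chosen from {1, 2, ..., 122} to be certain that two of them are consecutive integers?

62

Partition {1, …, 122} into 61 pairs: {1,2}, {3,4}, …, {121,122}.
Choosing 61 integers — say the 61 even numbers 2, 4, …, 122 — takes one from each pair and avoids the property.
Choosing 62 forces two into the same pair by pigeonhole, and those are consecutive. So 62.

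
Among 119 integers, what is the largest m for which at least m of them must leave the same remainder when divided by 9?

The 119 integers fall into 9 residue classes modulo 9.
If each of the 9 residue classes modulo 9 held at most 13, the total would be at most 9 × 13 = 117 < 119, a contradiction.
So at least one holds ⌈119/9⌉ = 14.

14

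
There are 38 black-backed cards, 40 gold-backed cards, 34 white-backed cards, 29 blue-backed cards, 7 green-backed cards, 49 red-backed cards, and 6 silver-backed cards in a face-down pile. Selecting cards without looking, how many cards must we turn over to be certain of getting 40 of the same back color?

Treat the 7 back colors as pigeonholes.
In the worst case we take at most 39 of each back color, but all 38 black-backed, all 34 white-backed, all 29 blue-backed, all 7 green-backed, and all 6 silver-backed (fewer than 39), giving 38 + 39 + 34 + 29 + 7 + 39 + 6 = 192.
One more card then forces some back color to 40, so 192 + 1 = 193.

193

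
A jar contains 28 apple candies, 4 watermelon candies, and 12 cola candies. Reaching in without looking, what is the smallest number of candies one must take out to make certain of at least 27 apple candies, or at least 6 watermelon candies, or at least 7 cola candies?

Each of the 3 flavors has its own threshold; avoid all of them simultaneously.
The worst case stops just short of every target: 26 apple, all 4 watermelon, 6 cola — 26 + 4 + 6 = 36 candies.
One more candy must push some flavor to its target, so 36 + 1 = 37.

37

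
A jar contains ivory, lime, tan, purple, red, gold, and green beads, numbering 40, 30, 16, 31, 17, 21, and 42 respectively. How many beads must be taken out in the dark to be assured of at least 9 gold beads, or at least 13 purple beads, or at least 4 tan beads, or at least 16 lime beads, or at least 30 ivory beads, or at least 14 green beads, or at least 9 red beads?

89

The worst case stops just short of every target: 29 ivory, 15 lime, 3 tan, 12 purple, 8 red, 8 gold, 13 green — 29 + 15 + 3 + 12 + 8 + 8 + 13 = 88 beads.
One more bead must push some color to its target, so 88 + 1 = 89.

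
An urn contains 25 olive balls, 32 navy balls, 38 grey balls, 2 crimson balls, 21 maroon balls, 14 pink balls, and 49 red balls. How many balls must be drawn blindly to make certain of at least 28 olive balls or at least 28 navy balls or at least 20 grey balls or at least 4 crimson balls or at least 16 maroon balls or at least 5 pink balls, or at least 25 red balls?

Each of the 7 colors has its own threshold; avoid all of them simultaneously.
The worst case stops just short of every target: all 25 olive, 27 navy, 19 grey, all 2 crimson, 15 maroon, 4 pink, 24 red — 25 + 27 + 19 + 2 + 15 + 4 + 24 = 116 balls.
One more ball must push some color to its target, so 116 + 1 = 117.

117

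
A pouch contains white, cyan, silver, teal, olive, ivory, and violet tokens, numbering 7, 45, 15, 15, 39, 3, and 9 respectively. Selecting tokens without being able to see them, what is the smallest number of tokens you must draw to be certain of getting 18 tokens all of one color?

In the worst case we take at most 17 of each color, but all 7 white, all 15 silver, all 15 teal, all 3 ivory, and all 9 violet (fewer than 17), giving 7 + 17 + 15 + 15 + 17 + 3 + 9 = 83.
One more token then forces some color to 18, so 83 + 1 = 84.

84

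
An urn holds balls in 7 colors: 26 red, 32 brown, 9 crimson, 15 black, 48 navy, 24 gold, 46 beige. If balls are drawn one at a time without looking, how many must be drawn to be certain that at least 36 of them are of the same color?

177

Treat the 7 colors as pigeonholes.
In the worst case we take at most 35 of each color, but all 26 red, all 32 brown, all 9 crimson, all 15 black, and all 24 gold (fewer than 35), giving 26 + 32 + 9 + 15 + 35 + 24 + 35 = 176.
One more ball then forces some color to 36, so 176 + 1 = 177.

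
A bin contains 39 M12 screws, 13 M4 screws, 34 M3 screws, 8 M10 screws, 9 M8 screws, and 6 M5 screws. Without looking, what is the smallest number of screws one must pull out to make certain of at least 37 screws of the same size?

Treat the 6 sizes as pigeonholes.
In the worst case we take at most 36 of each size, but all 13 M4, all 34 M3, all 8 M10, all 9 M8, and all 6 M5 (fewer than 36), giving 36 + 13 + 34 + 8 + 9 + 6 = 106.
One more screw then forces some size to 37, so 106 + 1 = 107.

107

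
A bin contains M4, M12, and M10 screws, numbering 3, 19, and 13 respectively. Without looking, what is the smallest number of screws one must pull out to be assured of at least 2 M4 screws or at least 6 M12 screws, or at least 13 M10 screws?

19

The worst case stops just short of every target: 1 M4, 5 M12, 12 M10 — 1 + 5 + 12 = 18 screws.
One more screw must push some size to its target, so 18 + 1 = 19.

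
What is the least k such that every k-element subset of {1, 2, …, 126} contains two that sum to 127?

Partition {1, …, 126} into 63 pairs: {1,126}, {2,125}, …, {63,64}.
Choosing 63 integers — say the integers 1 through 63 — takes one from each pair and avoids the property.
Choosing 64 forces two into the same pair by pigeonhole, and those sum to 127. So 64.

64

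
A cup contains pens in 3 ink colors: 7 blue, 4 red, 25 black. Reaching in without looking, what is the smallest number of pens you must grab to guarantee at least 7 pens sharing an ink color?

Treat the 3 ink colors as pigeonholes.
In the worst case we take at most 6 of each ink color, but all 4 red (fewer than 6), giving 6 + 4 + 6 = 16.
One more pen then forces some ink color to 7, so 16 + 1 = 17.

17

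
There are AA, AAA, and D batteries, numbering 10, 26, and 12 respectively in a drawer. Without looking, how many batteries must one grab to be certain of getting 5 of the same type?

The worst case takes 4 batteries of each type without reaching 5 of any: 3 × 4 = 12.
The next battery must bring some type to 5, so 12 + 1 = 13.

13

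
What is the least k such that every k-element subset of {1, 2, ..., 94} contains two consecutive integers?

48

Partition {1, …, 94} into 47 pairs: {1,2}, {3,4}, …, {93,94}.
Choosing 47 integers — say the 47 even numbers 2, 4, …, 94 — takes one from each pair and avoids the property.
Choosing 48 forces two into the same pair by pigeonhole, and those are consecutive. So 48.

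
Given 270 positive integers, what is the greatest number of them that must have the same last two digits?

The 270 positive integers fall into 100 possible two-digit endings.
If each of the 100 possible two-digit endings held at most 2, the total would be at most 100 × 2 = 200 < 270, a contradiction.
So at least one holds ⌈270/100⌉ = 3.

3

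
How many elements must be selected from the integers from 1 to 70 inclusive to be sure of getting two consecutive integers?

36

Partition {1, …, 70} into 35 pairs: {1,2}, {3,4}, …, {69,70}.
Choosing 35 integers — say the 35 even numbers 2, 4, …, 70 — takes one from each pair and avoids the property.
Choosing 36 forces two into the same pair by pigeonhole, and those are consecutive. So 36.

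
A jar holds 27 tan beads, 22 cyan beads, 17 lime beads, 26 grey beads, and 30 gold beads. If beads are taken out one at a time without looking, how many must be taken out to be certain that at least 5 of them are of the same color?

21

The worst case takes 4 beads of each color without reaching 5 of any: 5 × 4 = 20.
The next bead must bring some color to 5, so 20 + 1 = 21.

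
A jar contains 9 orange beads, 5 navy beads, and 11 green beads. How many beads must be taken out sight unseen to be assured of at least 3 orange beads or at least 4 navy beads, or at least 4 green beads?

9

Each of the 3 colors has its own threshold; avoid all of them simultaneously.
The worst case stops just short of every target: 2 orange, 3 navy, 3 green — 2 + 3 + 3 = 8 beads.
One more bead must push some color to its target, so 8 + 1 = 9.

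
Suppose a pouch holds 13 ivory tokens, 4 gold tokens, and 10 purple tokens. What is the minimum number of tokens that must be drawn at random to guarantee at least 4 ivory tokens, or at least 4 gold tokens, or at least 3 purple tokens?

The worst case stops just short of every target: 3 ivory, 3 gold, 2 purple — 3 + 3 + 2 = 8 tokens.
One more token must push some color to its target, so 8 + 1 = 9.

9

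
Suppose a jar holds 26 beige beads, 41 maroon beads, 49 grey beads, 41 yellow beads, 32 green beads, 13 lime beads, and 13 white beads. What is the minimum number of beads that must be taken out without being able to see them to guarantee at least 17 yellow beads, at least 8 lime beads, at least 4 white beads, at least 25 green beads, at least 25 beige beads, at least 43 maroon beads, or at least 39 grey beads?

154

The worst case stops just short of every target: 24 beige, all 41 maroon, 38 grey, 16 yellow, 24 green, 7 lime, 3 white — 24 + 41 + 38 + 16 + 24 + 7 + 3 = 153 beads.
One more bead must push some color to its target, so 153 + 1 = 154.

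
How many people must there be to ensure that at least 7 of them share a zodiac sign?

There are 12 zodiac signs acting as pigeonholes.
With 12 × 6 = 72 people we could place exactly 6 in each, with no class reaching 7.
One more forces some class to hold 7, so 72 + 1 = 73.

73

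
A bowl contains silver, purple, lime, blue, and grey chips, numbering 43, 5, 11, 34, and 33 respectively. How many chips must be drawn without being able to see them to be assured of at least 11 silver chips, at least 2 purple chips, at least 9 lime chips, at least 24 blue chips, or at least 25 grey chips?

The worst case stops just short of every target: 10 silver, 1 purple, 8 lime, 23 blue, 24 grey — 10 + 1 + 8 + 23 + 24 = 66 chips.
One more chip must push some color to its target, so 66 + 1 = 67.

67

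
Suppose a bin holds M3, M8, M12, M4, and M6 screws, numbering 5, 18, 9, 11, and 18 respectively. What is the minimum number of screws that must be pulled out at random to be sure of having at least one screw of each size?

57

The hardest size to obtain is M3: we could draw every other screw first — 61 − 5 = 56 screws — without a single M3 one.
The next draw must be M3, so 56 + 1 = 57.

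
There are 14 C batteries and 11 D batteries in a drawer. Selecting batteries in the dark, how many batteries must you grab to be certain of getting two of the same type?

3

Treat the 2 types as pigeonholes.
The worst case takes 1 battery of each type without reaching 2 of any: 2 × 1 = 2.
The next battery must bring some type to 2, so 2 + 1 = 3.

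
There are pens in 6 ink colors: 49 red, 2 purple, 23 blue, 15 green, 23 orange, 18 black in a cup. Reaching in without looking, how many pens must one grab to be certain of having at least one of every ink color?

The hardest ink color to obtain is purple: we could draw every other pen first — 130 − 2 = 128 pens — without a single purple one.
The next draw must be purple, so 128 + 1 = 129.

129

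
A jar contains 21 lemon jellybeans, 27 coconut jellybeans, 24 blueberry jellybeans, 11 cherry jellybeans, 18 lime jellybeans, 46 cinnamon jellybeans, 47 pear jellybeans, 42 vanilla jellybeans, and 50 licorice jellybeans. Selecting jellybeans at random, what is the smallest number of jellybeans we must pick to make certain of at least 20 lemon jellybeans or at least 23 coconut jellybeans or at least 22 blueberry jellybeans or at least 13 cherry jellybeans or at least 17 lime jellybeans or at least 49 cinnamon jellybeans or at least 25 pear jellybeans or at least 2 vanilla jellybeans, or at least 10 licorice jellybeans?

Each of the 9 flavors has its own threshold; avoid all of them simultaneously.
The worst case stops just short of every target: 19 lemon, 22 coconut, 21 blueberry, all 11 cherry, 16 lime, all 46 cinnamon, 24 pear, 1 vanilla, 9 licorice — 19 + 22 + 21 + 11 + 16 + 46 + 24 + 1 + 9 = 169 jellybeans.
One more jellybean must push some flavor to its target, so 169 + 1 = 170.

170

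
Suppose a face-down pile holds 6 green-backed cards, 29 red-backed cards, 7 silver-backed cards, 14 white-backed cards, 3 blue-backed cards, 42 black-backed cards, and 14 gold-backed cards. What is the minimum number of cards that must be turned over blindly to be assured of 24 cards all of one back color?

91

Treat the 7 back colors as pigeonholes.
In the worst case we take at most 23 of each back color, but all 6 green-backed, all 7 silver-backed, all 14 white-backed, all 3 blue-backed, and all 14 gold-backed (fewer than 23), giving 6 + 23 + 7 + 14 + 3 + 23 + 14 = 90.
One more card then forces some back color to 24, so 90 + 1 = 91.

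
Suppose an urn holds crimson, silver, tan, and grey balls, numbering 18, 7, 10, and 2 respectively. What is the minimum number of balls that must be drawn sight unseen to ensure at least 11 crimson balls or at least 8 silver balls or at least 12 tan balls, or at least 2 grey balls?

The worst case stops just short of every target: 10 crimson, 7 silver, all 10 tan, 1 grey — 10 + 7 + 10 + 1 = 28 balls.
One more ball must push some color to its target, so 28 + 1 = 29.

29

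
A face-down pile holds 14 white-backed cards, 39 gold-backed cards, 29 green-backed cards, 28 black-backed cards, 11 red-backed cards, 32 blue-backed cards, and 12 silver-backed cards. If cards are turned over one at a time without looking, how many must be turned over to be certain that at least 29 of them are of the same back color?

Treat the 7 back colors as pigeonholes.
In the worst case we take at most 28 of each back color, but all 14 white-backed, all 11 red-backed, and all 12 silver-backed (fewer than 28), giving 14 + 28 + 28 + 28 + 11 + 28 + 12 = 149.
One more card then forces some back color to 29, so 149 + 1 = 150.

150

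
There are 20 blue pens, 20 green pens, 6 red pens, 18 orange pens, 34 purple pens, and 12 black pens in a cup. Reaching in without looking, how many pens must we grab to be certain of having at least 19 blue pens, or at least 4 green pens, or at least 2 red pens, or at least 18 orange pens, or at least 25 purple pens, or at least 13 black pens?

76

The worst case stops just short of every target: 18 blue, 3 green, 1 red, 17 orange, 24 purple, 12 black — 18 + 3 + 1 + 17 + 24 + 12 = 75 pens.
One more pen must push some ink color to its target, so 75 + 1 = 76.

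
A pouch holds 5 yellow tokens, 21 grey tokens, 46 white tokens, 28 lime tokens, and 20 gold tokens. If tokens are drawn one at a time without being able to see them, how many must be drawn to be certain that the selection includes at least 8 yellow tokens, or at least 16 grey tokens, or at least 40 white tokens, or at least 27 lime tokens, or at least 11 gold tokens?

96

The worst case stops just short of every target: all 5 yellow, 15 grey, 39 white, 26 lime, 10 gold — 5 + 15 + 39 + 26 + 10 = 95 tokens.
One more token must push some color to its target, so 95 + 1 = 96.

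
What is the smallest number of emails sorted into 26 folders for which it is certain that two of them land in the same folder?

27

There are 26 folders acting as pigeonholes.
With 26 emails we could place one in each, avoiding any repeat.
One more forces some class to hold 2, so 26 + 1 = 27.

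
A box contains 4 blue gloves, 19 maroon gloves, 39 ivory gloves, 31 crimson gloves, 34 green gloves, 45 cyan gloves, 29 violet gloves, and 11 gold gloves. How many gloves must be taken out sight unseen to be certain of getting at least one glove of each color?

The hardest color to obtain is blue: we could draw every other glove first — 212 − 4 = 208 gloves — without a single blue one.
The next draw must be blue, so 208 + 1 = 209.

209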